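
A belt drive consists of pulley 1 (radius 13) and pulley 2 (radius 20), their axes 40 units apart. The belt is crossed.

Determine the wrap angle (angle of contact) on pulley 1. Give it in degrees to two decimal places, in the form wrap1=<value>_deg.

wrap1=291.18_deg

crossed belt: β = asin((r1+r2)/C) = asin(33/40) = 55.5885°
wrap1 = wrap2 = π + 2β = 291.1770°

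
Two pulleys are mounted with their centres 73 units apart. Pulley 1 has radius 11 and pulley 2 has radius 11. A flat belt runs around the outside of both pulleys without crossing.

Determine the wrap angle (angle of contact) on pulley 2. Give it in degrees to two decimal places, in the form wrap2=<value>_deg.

wrap2=180.00_deg

open belt: β = asin((r2−r1)/C) = asin(0/73) = 0.0000°
wrap1 = π − 2β = 180.0000°
wrap2 = π + 2β = 180.0000°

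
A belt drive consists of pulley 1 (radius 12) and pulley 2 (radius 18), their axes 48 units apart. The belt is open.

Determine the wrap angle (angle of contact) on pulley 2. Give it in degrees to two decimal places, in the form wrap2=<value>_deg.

open belt: β = asin((r2−r1)/C) = asin(6/48) = 7.1808°
wrap1 = π − 2β = 165.6385°
wrap2 = π + 2β = 194.3615°

wrap2=194.36_deg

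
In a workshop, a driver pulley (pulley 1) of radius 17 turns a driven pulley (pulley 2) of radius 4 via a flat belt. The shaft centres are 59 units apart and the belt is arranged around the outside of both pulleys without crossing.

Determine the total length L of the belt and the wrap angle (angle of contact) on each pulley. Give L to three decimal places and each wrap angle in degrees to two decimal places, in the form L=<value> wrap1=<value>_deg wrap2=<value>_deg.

open belt: β = asin((r2−r1)/C) = asin(-13/59) = -12.7289°
wrap1 = π − 2β = 205.4579°
wrap2 = π + 2β = 154.5421°
tangent length = C·cosβ = 57.5500
L = r1·wrap1 + r2·wrap2 + 2·C·cosβ = 17·3.5859 + 4·2.6973 + 2·57.5500 = 186.8496

L=186.850 wrap1=205.46_deg wrap2=154.54_deg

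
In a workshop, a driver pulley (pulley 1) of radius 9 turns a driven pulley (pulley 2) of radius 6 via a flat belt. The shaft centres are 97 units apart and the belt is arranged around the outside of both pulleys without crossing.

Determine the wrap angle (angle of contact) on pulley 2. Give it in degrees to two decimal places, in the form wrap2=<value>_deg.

open belt: β = asin((r2−r1)/C) = asin(-3/97) = -1.7723°
wrap1 = π − 2β = 183.5446°
wrap2 = π + 2β = 176.4554°

wrap2=176.46_deg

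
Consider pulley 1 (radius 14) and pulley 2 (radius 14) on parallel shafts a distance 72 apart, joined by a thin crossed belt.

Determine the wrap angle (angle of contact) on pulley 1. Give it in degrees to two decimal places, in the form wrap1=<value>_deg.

crossed belt: β = asin((r1+r2)/C) = asin(28/72) = 22.8854°
wrap1 = wrap2 = π + 2β = 225.7708°

wrap1=225.77_deg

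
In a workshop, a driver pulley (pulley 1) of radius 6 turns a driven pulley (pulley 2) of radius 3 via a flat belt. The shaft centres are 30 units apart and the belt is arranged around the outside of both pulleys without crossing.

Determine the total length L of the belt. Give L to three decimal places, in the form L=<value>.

open belt: β = asin((r2−r1)/C) = asin(-3/30) = -5.7392°
wrap1 = π − 2β = 191.4783°
wrap2 = π + 2β = 168.5217°
tangent length = C·cosβ = 29.8496
L = r1·wrap1 + r2·wrap2 + 2·C·cosβ = 6·3.3419 + 3·2.9413 + 2·29.8496 = 88.5746

L=88.575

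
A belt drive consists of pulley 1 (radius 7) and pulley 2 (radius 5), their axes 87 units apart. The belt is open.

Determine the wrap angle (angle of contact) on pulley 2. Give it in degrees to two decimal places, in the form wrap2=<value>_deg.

wrap2=177.37_deg

open belt: β = asin((r2−r1)/C) = asin(-2/87) = -1.3173°
wrap1 = π − 2β = 182.6345°
wrap2 = π + 2β = 177.3655°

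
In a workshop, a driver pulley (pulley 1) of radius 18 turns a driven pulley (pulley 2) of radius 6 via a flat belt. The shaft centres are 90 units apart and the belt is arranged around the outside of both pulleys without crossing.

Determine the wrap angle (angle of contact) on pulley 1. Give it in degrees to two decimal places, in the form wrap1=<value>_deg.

open belt: β = asin((r2−r1)/C) = asin(-12/90) = -7.6623°
wrap1 = π − 2β = 195.3245°
wrap2 = π + 2β = 164.6755°

wrap1=195.32_deg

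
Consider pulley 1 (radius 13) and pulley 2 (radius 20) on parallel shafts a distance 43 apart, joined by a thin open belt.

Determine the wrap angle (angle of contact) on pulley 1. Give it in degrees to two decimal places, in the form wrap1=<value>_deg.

open belt: β = asin((r2−r1)/C) = asin(7/43) = 9.3689°
wrap1 = π − 2β = 161.2622°
wrap2 = π + 2β = 198.7378°

wrap1=161.26_deg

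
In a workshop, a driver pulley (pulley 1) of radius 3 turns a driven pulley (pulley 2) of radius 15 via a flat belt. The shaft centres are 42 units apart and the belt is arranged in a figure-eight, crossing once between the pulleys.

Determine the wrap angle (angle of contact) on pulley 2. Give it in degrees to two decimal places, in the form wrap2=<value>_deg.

wrap2=230.75_deg

crossed belt: β = asin((r1+r2)/C) = asin(18/42) = 25.3769°
wrap1 = wrap2 = π + 2β = 230.7539°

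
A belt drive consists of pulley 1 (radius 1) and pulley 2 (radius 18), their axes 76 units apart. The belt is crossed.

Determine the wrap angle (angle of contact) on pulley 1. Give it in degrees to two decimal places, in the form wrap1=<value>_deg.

crossed belt: β = asin((r1+r2)/C) = asin(19/76) = 14.4775°
wrap1 = wrap2 = π + 2β = 208.9550°

wrap1=208.96_deg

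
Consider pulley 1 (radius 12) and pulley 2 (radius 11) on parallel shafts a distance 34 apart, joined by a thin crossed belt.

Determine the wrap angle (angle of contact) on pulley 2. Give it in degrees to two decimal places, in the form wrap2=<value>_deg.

wrap2=265.14_deg

crossed belt: β = asin((r1+r2)/C) = asin(23/34) = 42.5685°
wrap1 = wrap2 = π + 2β = 265.1369°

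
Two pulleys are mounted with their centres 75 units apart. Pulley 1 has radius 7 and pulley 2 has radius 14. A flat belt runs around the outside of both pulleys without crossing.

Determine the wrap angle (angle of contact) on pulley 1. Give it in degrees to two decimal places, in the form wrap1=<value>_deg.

open belt: β = asin((r2−r1)/C) = asin(7/75) = 5.3554°
wrap1 = π − 2β = 169.2892°
wrap2 = π + 2β = 190.7108°

wrap1=169.29_deg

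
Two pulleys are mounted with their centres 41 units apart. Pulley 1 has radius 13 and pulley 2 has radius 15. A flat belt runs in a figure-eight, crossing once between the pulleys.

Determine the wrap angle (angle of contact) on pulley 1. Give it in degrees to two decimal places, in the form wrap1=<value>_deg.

wrap1=266.15_deg

crossed belt: β = asin((r1+r2)/C) = asin(28/41) = 43.0728°
wrap1 = wrap2 = π + 2β = 266.1456°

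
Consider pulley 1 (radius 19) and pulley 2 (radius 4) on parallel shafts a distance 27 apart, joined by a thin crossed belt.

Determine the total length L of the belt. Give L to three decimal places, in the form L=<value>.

crossed belt: β = asin((r1+r2)/C) = asin(23/27) = 58.4137°
wrap1 = wrap2 = π + 2β = 296.8273°
tangent length = C·cosβ = 14.1421
L = (r1+r2)·wrap + 2·C·cosβ = 23·5.1806 + 2·14.1421 = 147.4384

L=147.438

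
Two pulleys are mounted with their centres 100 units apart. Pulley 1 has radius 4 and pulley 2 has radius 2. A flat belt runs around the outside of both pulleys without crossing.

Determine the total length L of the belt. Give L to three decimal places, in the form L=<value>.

open belt: β = asin((r2−r1)/C) = asin(-2/100) = -1.1460°
wrap1 = π − 2β = 182.2920°
wrap2 = π + 2β = 177.7080°
tangent length = C·cosβ = 99.9800
L = r1·wrap1 + r2·wrap2 + 2·C·cosβ = 4·3.1816 + 2·3.1016 + 2·99.9800 = 218.8896

L=218.890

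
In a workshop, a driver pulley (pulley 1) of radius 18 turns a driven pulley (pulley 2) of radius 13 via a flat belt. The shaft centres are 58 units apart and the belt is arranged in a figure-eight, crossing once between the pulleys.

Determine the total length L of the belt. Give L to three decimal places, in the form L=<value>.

crossed belt: β = asin((r1+r2)/C) = asin(31/58) = 32.3088°
wrap1 = wrap2 = π + 2β = 244.6177°
tangent length = C·cosβ = 49.0204
L = (r1+r2)·wrap + 2·C·cosβ = 31·4.2694 + 2·49.0204 = 230.3917

L=230.392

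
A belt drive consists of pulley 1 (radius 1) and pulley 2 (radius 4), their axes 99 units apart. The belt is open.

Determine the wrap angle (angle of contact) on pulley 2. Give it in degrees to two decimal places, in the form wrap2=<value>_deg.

wrap2=183.47_deg

open belt: β = asin((r2−r1)/C) = asin(3/99) = 1.7365°
wrap1 = π − 2β = 176.5270°
wrap2 = π + 2β = 183.4730°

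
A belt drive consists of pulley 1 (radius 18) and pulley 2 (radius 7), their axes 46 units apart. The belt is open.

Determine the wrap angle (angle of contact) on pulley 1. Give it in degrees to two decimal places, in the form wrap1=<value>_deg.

open belt: β = asin((r2−r1)/C) = asin(-11/46) = -13.8352°
wrap1 = π − 2β = 207.6704°
wrap2 = π + 2β = 152.3296°

wrap1=207.67_deg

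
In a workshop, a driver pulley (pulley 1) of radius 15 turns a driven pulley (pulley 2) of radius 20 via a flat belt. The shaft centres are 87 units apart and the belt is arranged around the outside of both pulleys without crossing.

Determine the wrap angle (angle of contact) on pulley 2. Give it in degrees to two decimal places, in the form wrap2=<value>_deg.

open belt: β = asin((r2−r1)/C) = asin(5/87) = 3.2947°
wrap1 = π − 2β = 173.4106°
wrap2 = π + 2β = 186.5894°

wrap2=186.59_deg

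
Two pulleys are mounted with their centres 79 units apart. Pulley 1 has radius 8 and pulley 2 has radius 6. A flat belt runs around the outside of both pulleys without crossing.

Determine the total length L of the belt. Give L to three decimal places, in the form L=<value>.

L=202.033

open belt: β = asin((r2−r1)/C) = asin(-2/79) = -1.4507°
wrap1 = π − 2β = 182.9014°
wrap2 = π + 2β = 177.0986°
tangent length = C·cosβ = 78.9747
L = r1·wrap1 + r2·wrap2 + 2·C·cosβ = 8·3.1922 + 6·3.0910 + 2·78.9747 = 202.0329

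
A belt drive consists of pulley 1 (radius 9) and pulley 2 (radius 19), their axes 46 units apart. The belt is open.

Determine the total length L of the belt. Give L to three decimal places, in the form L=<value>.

open belt: β = asin((r2−r1)/C) = asin(10/46) = 12.5559°
wrap1 = π − 2β = 154.8883°
wrap2 = π + 2β = 205.1117°
tangent length = C·cosβ = 44.8999
L = r1·wrap1 + r2·wrap2 + 2·C·cosβ = 9·2.7033 + 19·3.5799 + 2·44.8999 = 182.1472

L=182.147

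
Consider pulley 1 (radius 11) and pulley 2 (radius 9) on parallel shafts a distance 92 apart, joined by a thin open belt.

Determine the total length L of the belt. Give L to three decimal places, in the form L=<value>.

L=246.875

open belt: β = asin((r2−r1)/C) = asin(-2/92) = -1.2457°
wrap1 = π − 2β = 182.4913°
wrap2 = π + 2β = 177.5087°
tangent length = C·cosβ = 91.9783
L = r1·wrap1 + r2·wrap2 + 2·C·cosβ = 11·3.1851 + 9·3.0981 + 2·91.9783 = 246.8753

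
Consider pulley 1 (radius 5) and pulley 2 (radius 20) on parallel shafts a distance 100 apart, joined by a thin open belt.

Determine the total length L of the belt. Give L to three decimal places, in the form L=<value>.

L=280.794

open belt: β = asin((r2−r1)/C) = asin(15/100) = 8.6269°
wrap1 = π − 2β = 162.7461°
wrap2 = π + 2β = 197.2539°
tangent length = C·cosβ = 98.8686
L = r1·wrap1 + r2·wrap2 + 2·C·cosβ = 5·2.8405 + 20·3.4427 + 2·98.8686 = 280.7941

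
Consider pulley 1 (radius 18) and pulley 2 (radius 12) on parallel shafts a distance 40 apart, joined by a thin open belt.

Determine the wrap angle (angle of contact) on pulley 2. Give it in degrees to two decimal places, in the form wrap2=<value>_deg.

open belt: β = asin((r2−r1)/C) = asin(-6/40) = -8.6269°
wrap1 = π − 2β = 197.2539°
wrap2 = π + 2β = 162.7461°

wrap2=162.75_deg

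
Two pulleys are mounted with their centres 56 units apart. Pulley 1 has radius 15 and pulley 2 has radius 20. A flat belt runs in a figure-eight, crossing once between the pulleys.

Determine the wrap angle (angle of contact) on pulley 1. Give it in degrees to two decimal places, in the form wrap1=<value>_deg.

crossed belt: β = asin((r1+r2)/C) = asin(35/56) = 38.6822°
wrap1 = wrap2 = π + 2β = 257.3644°

wrap1=257.36_deg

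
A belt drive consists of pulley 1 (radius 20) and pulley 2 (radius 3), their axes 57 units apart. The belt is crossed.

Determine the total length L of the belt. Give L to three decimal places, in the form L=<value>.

L=195.670

crossed belt: β = asin((r1+r2)/C) = asin(23/57) = 23.7977°
wrap1 = wrap2 = π + 2β = 227.5954°
tangent length = C·cosβ = 52.1536
L = (r1+r2)·wrap + 2·C·cosβ = 23·3.9723 + 2·52.1536 = 195.6699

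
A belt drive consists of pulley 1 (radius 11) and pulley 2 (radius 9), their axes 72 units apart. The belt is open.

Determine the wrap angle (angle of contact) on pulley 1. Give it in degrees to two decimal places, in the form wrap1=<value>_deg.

wrap1=183.18_deg

open belt: β = asin((r2−r1)/C) = asin(-2/72) = -1.5918°
wrap1 = π − 2β = 183.1835°
wrap2 = π + 2β = 176.8165°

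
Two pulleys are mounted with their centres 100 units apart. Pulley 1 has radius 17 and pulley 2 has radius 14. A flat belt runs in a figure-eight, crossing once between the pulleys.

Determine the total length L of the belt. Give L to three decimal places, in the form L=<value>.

crossed belt: β = asin((r1+r2)/C) = asin(31/100) = 18.0592°
wrap1 = wrap2 = π + 2β = 216.1185°
tangent length = C·cosβ = 95.0737
L = (r1+r2)·wrap + 2·C·cosβ = 31·3.7720 + 2·95.0737 = 307.0787

L=307.079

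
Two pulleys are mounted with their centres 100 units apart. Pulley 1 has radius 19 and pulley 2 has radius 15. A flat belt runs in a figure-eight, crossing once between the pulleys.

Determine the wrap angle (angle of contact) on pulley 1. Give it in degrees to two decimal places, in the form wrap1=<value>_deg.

wrap1=219.75_deg

crossed belt: β = asin((r1+r2)/C) = asin(34/100) = 19.8769°
wrap1 = wrap2 = π + 2β = 219.7537°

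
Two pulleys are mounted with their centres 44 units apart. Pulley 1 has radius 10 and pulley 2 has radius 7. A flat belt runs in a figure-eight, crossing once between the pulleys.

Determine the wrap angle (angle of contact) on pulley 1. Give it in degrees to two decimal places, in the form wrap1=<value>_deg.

crossed belt: β = asin((r1+r2)/C) = asin(17/44) = 22.7284°
wrap1 = wrap2 = π + 2β = 225.4568°

wrap1=225.46_deg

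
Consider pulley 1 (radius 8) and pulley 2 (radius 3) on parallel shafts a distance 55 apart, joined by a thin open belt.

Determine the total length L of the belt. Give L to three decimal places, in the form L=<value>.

L=145.012

open belt: β = asin((r2−r1)/C) = asin(-5/55) = -5.2159°
wrap1 = π − 2β = 190.4318°
wrap2 = π + 2β = 169.5682°
tangent length = C·cosβ = 54.7723
L = r1·wrap1 + r2·wrap2 + 2·C·cosβ = 8·3.3237 + 3·2.9595 + 2·54.7723 = 145.0124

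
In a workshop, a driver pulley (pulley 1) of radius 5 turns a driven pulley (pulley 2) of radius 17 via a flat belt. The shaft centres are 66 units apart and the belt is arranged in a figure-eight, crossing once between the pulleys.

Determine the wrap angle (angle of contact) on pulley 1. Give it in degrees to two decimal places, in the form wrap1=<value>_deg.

wrap1=218.94_deg

crossed belt: β = asin((r1+r2)/C) = asin(22/66) = 19.4712°
wrap1 = wrap2 = π + 2β = 218.9424°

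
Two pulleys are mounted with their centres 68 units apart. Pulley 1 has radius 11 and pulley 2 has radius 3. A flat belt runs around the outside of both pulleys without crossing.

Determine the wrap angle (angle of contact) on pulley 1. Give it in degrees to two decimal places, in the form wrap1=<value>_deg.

open belt: β = asin((r2−r1)/C) = asin(-8/68) = -6.7563°
wrap1 = π − 2β = 193.5127°
wrap2 = π + 2β = 166.4873°

wrap1=193.51_deg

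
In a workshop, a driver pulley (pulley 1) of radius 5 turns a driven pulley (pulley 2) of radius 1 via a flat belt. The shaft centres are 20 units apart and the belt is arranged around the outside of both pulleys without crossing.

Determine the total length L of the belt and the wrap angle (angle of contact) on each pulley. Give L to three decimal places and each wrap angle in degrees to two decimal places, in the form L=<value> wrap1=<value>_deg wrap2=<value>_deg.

open belt: β = asin((r2−r1)/C) = asin(-4/20) = -11.5370°
wrap1 = π − 2β = 203.0739°
wrap2 = π + 2β = 156.9261°
tangent length = C·cosβ = 19.5959
L = r1·wrap1 + r2·wrap2 + 2·C·cosβ = 5·3.5443 + 1·2.7389 + 2·19.5959 = 59.6523

L=59.652 wrap1=203.07_deg wrap2=156.93_deg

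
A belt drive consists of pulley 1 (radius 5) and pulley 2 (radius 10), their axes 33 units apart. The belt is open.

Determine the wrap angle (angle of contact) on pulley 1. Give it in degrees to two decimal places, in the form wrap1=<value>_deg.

wrap1=162.57_deg

open belt: β = asin((r2−r1)/C) = asin(5/33) = 8.7147°
wrap1 = π − 2β = 162.5705°
wrap2 = π + 2β = 197.4295°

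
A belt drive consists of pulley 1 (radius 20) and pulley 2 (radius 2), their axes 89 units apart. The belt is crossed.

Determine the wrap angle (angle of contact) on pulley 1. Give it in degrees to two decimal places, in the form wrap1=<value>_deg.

crossed belt: β = asin((r1+r2)/C) = asin(22/89) = 14.3114°
wrap1 = wrap2 = π + 2β = 208.6227°

wrap1=208.62_deg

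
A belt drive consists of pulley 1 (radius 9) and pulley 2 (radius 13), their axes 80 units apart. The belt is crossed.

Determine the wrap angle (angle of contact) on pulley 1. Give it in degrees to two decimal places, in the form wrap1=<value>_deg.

crossed belt: β = asin((r1+r2)/C) = asin(22/80) = 15.9620°
wrap1 = wrap2 = π + 2β = 211.9240°

wrap1=211.92_deg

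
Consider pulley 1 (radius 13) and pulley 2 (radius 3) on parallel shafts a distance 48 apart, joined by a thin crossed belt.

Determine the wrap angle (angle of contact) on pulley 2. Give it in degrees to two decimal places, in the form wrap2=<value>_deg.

wrap2=218.94_deg

crossed belt: β = asin((r1+r2)/C) = asin(16/48) = 19.4712°
wrap1 = wrap2 = π + 2β = 218.9424°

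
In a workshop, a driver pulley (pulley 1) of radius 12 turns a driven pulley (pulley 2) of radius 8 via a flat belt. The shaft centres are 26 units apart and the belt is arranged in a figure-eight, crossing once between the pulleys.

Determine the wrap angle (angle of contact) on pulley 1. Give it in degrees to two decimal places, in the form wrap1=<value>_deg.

wrap1=280.57_deg

crossed belt: β = asin((r1+r2)/C) = asin(20/26) = 50.2849°
wrap1 = wrap2 = π + 2β = 280.5697°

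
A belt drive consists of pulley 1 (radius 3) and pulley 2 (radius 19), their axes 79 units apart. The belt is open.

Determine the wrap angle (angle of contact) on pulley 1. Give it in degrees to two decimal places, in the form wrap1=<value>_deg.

wrap1=156.63_deg

open belt: β = asin((r2−r1)/C) = asin(16/79) = 11.6850°
wrap1 = π − 2β = 156.6299°
wrap2 = π + 2β = 203.3701°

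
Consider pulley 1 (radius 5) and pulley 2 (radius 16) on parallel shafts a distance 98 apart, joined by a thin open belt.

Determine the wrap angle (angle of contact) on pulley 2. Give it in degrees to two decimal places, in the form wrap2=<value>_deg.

open belt: β = asin((r2−r1)/C) = asin(11/98) = 6.4447°
wrap1 = π − 2β = 167.1105°
wrap2 = π + 2β = 192.8895°

wrap2=192.89_deg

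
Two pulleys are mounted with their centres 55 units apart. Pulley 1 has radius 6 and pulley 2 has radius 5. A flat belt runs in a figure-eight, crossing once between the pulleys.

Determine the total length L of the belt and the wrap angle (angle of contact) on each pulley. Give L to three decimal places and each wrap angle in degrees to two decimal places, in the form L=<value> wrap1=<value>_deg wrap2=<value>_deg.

L=146.765 wrap1=203.07_deg wrap2=203.07_deg

crossed belt: β = asin((r1+r2)/C) = asin(11/55) = 11.5370°
wrap1 = wrap2 = π + 2β = 203.0739°
tangent length = C·cosβ = 53.8888
L = (r1+r2)·wrap + 2·C·cosβ = 11·3.5443 + 2·53.8888 = 146.7649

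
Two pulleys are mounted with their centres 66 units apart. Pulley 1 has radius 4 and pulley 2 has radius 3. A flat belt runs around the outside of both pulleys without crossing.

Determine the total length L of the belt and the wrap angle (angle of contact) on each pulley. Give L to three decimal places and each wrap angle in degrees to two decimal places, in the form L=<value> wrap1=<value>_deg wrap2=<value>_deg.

open belt: β = asin((r2−r1)/C) = asin(-1/66) = -0.8682°
wrap1 = π − 2β = 181.7363°
wrap2 = π + 2β = 178.2637°
tangent length = C·cosβ = 65.9924
L = r1·wrap1 + r2·wrap2 + 2·C·cosβ = 4·3.1719 + 3·3.1113 + 2·65.9924 = 154.0063

L=154.006 wrap1=181.74_deg wrap2=178.26_deg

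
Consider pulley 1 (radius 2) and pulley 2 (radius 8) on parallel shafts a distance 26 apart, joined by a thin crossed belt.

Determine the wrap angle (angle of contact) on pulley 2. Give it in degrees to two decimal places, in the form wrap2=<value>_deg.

wrap2=225.24_deg

crossed belt: β = asin((r1+r2)/C) = asin(10/26) = 22.6199°
wrap1 = wrap2 = π + 2β = 225.2397°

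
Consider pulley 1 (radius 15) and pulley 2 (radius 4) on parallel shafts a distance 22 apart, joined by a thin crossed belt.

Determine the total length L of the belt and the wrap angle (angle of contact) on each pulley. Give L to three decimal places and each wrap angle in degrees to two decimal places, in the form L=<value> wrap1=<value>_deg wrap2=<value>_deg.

L=121.484 wrap1=299.45_deg wrap2=299.45_deg

crossed belt: β = asin((r1+r2)/C) = asin(19/22) = 59.7274°
wrap1 = wrap2 = π + 2β = 299.4547°
tangent length = C·cosβ = 11.0905
L = (r1+r2)·wrap + 2·C·cosβ = 19·5.2265 + 2·11.0905 = 121.4840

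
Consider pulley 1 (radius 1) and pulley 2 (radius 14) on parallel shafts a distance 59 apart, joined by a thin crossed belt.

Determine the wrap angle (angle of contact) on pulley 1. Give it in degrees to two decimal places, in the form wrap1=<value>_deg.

wrap1=209.46_deg

crossed belt: β = asin((r1+r2)/C) = asin(15/59) = 14.7284°
wrap1 = wrap2 = π + 2β = 209.4568°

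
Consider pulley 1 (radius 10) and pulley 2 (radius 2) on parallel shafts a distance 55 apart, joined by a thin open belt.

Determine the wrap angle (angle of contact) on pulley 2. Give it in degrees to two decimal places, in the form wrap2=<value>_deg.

open belt: β = asin((r2−r1)/C) = asin(-8/55) = -8.3636°
wrap1 = π − 2β = 196.7272°
wrap2 = π + 2β = 163.2728°

wrap2=163.27_deg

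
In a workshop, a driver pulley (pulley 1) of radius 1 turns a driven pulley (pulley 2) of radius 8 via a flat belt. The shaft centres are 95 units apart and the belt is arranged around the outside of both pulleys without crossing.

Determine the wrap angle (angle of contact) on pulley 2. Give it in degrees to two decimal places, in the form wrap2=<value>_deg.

wrap2=188.45_deg

open belt: β = asin((r2−r1)/C) = asin(7/95) = 4.2256°
wrap1 = π − 2β = 171.5488°
wrap2 = π + 2β = 188.4512°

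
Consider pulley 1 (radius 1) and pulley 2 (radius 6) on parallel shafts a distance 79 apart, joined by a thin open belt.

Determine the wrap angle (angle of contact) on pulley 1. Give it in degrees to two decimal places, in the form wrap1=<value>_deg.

open belt: β = asin((r2−r1)/C) = asin(5/79) = 3.6287°
wrap1 = π − 2β = 172.7425°
wrap2 = π + 2β = 187.2575°

wrap1=172.74_deg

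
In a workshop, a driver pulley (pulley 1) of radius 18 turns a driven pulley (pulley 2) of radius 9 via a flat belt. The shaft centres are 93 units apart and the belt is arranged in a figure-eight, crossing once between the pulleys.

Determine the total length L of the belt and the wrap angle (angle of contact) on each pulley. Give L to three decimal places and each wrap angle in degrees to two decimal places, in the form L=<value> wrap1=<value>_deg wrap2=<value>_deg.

crossed belt: β = asin((r1+r2)/C) = asin(27/93) = 16.8773°
wrap1 = wrap2 = π + 2β = 213.7545°
tangent length = C·cosβ = 88.9944
L = (r1+r2)·wrap + 2·C·cosβ = 27·3.7307 + 2·88.9944 = 278.7182

L=278.718 wrap1=213.75_deg wrap2=213.75_deg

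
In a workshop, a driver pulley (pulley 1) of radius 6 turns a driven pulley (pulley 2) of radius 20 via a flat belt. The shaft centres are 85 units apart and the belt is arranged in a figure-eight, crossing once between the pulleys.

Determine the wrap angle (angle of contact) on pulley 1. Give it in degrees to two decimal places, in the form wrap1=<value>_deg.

crossed belt: β = asin((r1+r2)/C) = asin(26/85) = 17.8113°
wrap1 = wrap2 = π + 2β = 215.6225°

wrap1=215.62_deg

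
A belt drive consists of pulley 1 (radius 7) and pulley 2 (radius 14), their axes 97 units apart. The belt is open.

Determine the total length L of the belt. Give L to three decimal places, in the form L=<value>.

open belt: β = asin((r2−r1)/C) = asin(7/97) = 4.1383°
wrap1 = π − 2β = 171.7233°
wrap2 = π + 2β = 188.2767°
tangent length = C·cosβ = 96.7471
L = r1·wrap1 + r2·wrap2 + 2·C·cosβ = 7·2.9971 + 14·3.2860 + 2·96.7471 = 260.4788

L=260.479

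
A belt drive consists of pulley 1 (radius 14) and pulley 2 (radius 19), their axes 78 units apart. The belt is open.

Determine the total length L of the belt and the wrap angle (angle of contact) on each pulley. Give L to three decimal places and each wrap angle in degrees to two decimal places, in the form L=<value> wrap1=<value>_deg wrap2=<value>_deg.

L=259.993 wrap1=172.65_deg wrap2=187.35_deg

open belt: β = asin((r2−r1)/C) = asin(5/78) = 3.6753°
wrap1 = π − 2β = 172.6493°
wrap2 = π + 2β = 187.3507°
tangent length = C·cosβ = 77.8396
L = r1·wrap1 + r2·wrap2 + 2·C·cosβ = 14·3.0133 + 19·3.2699 + 2·77.8396 = 259.9932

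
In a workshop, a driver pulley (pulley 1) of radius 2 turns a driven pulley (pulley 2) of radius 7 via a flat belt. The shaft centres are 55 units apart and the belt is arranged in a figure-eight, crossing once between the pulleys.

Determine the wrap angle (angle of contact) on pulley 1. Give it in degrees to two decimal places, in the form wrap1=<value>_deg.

crossed belt: β = asin((r1+r2)/C) = asin(9/55) = 9.4180°
wrap1 = wrap2 = π + 2β = 198.8361°

wrap1=198.84_deg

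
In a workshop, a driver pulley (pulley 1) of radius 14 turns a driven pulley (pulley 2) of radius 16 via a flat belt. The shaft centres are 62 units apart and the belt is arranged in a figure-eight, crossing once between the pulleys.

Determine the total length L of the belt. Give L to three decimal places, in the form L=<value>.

L=233.069

crossed belt: β = asin((r1+r2)/C) = asin(30/62) = 28.9385°
wrap1 = wrap2 = π + 2β = 237.8771°
tangent length = C·cosβ = 54.2586
L = (r1+r2)·wrap + 2·C·cosβ = 30·4.1517 + 2·54.2586 = 233.0694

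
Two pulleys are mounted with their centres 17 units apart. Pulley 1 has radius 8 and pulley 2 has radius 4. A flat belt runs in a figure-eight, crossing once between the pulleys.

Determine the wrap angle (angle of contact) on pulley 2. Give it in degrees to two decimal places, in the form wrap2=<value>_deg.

crossed belt: β = asin((r1+r2)/C) = asin(12/17) = 44.9009°
wrap1 = wrap2 = π + 2β = 269.8017°

wrap2=269.80_deg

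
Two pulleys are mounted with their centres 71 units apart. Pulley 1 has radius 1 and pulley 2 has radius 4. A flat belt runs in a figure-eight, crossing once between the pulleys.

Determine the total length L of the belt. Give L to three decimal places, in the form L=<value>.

L=158.060

crossed belt: β = asin((r1+r2)/C) = asin(5/71) = 4.0383°
wrap1 = wrap2 = π + 2β = 188.0765°
tangent length = C·cosβ = 70.8237
L = (r1+r2)·wrap + 2·C·cosβ = 5·3.2826 + 2·70.8237 = 158.0602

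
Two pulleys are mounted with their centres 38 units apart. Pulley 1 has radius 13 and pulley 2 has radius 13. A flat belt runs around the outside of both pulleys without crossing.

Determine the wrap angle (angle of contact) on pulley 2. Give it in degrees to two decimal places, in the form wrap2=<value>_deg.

wrap2=180.00_deg

open belt: β = asin((r2−r1)/C) = asin(0/38) = 0.0000°
wrap1 = π − 2β = 180.0000°
wrap2 = π + 2β = 180.0000°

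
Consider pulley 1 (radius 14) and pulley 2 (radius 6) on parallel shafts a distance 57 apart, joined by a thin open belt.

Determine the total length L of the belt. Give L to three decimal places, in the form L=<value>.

open belt: β = asin((r2−r1)/C) = asin(-8/57) = -8.0682°
wrap1 = π − 2β = 196.1363°
wrap2 = π + 2β = 163.8637°
tangent length = C·cosβ = 56.4358
L = r1·wrap1 + r2·wrap2 + 2·C·cosβ = 14·3.4232 + 6·2.8600 + 2·56.4358 = 177.9565

L=177.957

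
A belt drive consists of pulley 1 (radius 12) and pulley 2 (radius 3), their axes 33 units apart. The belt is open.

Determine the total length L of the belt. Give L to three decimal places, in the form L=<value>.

L=115.594

open belt: β = asin((r2−r1)/C) = asin(-9/33) = -15.8266°
wrap1 = π − 2β = 211.6532°
wrap2 = π + 2β = 148.3468°
tangent length = C·cosβ = 31.7490
L = r1·wrap1 + r2·wrap2 + 2·C·cosβ = 12·3.6940 + 3·2.5891 + 2·31.7490 = 115.5940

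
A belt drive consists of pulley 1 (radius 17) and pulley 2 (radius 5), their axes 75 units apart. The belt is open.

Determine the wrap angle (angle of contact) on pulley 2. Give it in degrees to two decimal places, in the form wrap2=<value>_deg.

open belt: β = asin((r2−r1)/C) = asin(-12/75) = -9.2069°
wrap1 = π − 2β = 198.4138°
wrap2 = π + 2β = 161.5862°

wrap2=161.59_deg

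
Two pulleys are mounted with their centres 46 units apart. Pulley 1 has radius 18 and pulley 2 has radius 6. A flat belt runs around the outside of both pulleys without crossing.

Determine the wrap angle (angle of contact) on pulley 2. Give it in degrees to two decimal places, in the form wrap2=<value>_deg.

open belt: β = asin((r2−r1)/C) = asin(-12/46) = -15.1217°
wrap1 = π − 2β = 210.2433°
wrap2 = π + 2β = 149.7567°

wrap2=149.76_deg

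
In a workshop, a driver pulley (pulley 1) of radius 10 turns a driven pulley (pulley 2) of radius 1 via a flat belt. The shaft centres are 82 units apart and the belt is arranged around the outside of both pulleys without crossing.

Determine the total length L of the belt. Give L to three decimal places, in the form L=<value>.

open belt: β = asin((r2−r1)/C) = asin(-9/82) = -6.3013°
wrap1 = π − 2β = 192.6025°
wrap2 = π + 2β = 167.3975°
tangent length = C·cosβ = 81.5046
L = r1·wrap1 + r2·wrap2 + 2·C·cosβ = 10·3.3615 + 1·2.9216 + 2·81.5046 = 199.5463

L=199.546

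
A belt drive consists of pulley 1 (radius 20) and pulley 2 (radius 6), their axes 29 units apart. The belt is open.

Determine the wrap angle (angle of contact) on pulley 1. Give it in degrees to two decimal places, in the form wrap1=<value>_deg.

open belt: β = asin((r2−r1)/C) = asin(-14/29) = -28.8657°
wrap1 = π − 2β = 237.7315°
wrap2 = π + 2β = 122.2685°

wrap1=237.73_deg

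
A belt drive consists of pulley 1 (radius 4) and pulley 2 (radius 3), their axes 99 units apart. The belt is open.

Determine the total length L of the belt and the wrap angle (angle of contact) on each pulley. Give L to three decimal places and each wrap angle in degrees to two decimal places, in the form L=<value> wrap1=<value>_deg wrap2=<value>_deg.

L=220.001 wrap1=181.16_deg wrap2=178.84_deg

open belt: β = asin((r2−r1)/C) = asin(-1/99) = -0.5788°
wrap1 = π − 2β = 181.1575°
wrap2 = π + 2β = 178.8425°
tangent length = C·cosβ = 98.9949
L = r1·wrap1 + r2·wrap2 + 2·C·cosβ = 4·3.1618 + 3·3.1214 + 2·98.9949 = 220.0012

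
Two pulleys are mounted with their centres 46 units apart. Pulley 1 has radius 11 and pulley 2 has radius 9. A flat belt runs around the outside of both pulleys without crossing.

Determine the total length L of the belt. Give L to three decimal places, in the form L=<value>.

L=154.919

open belt: β = asin((r2−r1)/C) = asin(-2/46) = -2.4919°
wrap1 = π − 2β = 184.9838°
wrap2 = π + 2β = 175.0162°
tangent length = C·cosβ = 45.9565
L = r1·wrap1 + r2·wrap2 + 2·C·cosβ = 11·3.2286 + 9·3.0546 + 2·45.9565 = 154.9188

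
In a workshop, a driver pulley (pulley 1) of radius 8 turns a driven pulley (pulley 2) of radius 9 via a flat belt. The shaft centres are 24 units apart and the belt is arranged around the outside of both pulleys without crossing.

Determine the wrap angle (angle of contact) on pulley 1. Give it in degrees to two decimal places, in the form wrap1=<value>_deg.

wrap1=175.22_deg

open belt: β = asin((r2−r1)/C) = asin(1/24) = 2.3880°
wrap1 = π − 2β = 175.2240°
wrap2 = π + 2β = 184.7760°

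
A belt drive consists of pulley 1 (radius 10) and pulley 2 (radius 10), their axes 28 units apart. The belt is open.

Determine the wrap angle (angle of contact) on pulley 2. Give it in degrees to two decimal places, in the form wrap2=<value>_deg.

open belt: β = asin((r2−r1)/C) = asin(0/28) = 0.0000°
wrap1 = π − 2β = 180.0000°
wrap2 = π + 2β = 180.0000°

wrap2=180.00_deg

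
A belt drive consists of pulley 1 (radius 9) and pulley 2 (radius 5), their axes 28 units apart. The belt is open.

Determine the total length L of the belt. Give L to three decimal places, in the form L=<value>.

L=100.555

open belt: β = asin((r2−r1)/C) = asin(-4/28) = -8.2132°
wrap1 = π − 2β = 196.4264°
wrap2 = π + 2β = 163.5736°
tangent length = C·cosβ = 27.7128
L = r1·wrap1 + r2·wrap2 + 2·C·cosβ = 9·3.4283 + 5·2.8549 + 2·27.7128 = 100.5547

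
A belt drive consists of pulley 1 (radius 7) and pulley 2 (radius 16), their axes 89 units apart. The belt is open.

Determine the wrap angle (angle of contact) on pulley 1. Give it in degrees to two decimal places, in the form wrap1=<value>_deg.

open belt: β = asin((r2−r1)/C) = asin(9/89) = 5.8039°
wrap1 = π − 2β = 168.3922°
wrap2 = π + 2β = 191.6078°

wrap1=168.39_deg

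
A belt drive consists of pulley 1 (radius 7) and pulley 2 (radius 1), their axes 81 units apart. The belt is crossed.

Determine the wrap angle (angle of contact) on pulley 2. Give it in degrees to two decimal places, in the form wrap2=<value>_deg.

wrap2=191.34_deg

crossed belt: β = asin((r1+r2)/C) = asin(8/81) = 5.6681°
wrap1 = wrap2 = π + 2β = 191.3362°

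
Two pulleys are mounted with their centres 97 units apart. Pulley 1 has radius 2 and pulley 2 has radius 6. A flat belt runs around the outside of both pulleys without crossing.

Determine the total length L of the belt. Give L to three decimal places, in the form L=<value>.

open belt: β = asin((r2−r1)/C) = asin(4/97) = 2.3634°
wrap1 = π − 2β = 175.2732°
wrap2 = π + 2β = 184.7268°
tangent length = C·cosβ = 96.9175
L = r1·wrap1 + r2·wrap2 + 2·C·cosβ = 2·3.0591 + 6·3.2241 + 2·96.9175 = 219.2977

L=219.298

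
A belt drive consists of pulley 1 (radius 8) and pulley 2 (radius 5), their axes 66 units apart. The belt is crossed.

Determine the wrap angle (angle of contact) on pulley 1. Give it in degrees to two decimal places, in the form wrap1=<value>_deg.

crossed belt: β = asin((r1+r2)/C) = asin(13/66) = 11.3598°
wrap1 = wrap2 = π + 2β = 202.7196°

wrap1=202.72_deg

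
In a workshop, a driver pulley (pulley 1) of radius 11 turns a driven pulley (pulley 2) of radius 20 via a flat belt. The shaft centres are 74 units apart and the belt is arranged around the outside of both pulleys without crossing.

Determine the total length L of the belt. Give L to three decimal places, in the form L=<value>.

L=246.485

open belt: β = asin((r2−r1)/C) = asin(9/74) = 6.9857°
wrap1 = π − 2β = 166.0286°
wrap2 = π + 2β = 193.9714°
tangent length = C·cosβ = 73.4507
L = r1·wrap1 + r2·wrap2 + 2·C·cosβ = 11·2.8977 + 20·3.3854 + 2·73.4507 = 246.4853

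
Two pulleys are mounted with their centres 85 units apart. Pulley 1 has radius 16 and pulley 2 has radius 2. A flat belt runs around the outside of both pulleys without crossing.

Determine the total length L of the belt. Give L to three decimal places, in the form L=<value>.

open belt: β = asin((r2−r1)/C) = asin(-14/85) = -9.4801°
wrap1 = π − 2β = 198.9603°
wrap2 = π + 2β = 161.0397°
tangent length = C·cosβ = 83.8391
L = r1·wrap1 + r2·wrap2 + 2·C·cosβ = 16·3.4725 + 2·2.8107 + 2·83.8391 = 228.8598

L=228.860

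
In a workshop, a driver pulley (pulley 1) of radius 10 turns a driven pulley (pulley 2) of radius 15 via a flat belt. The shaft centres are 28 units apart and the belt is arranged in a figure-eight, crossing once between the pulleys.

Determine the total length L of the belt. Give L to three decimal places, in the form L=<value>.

crossed belt: β = asin((r1+r2)/C) = asin(25/28) = 63.2345°
wrap1 = wrap2 = π + 2β = 306.4690°
tangent length = C·cosβ = 12.6095
L = (r1+r2)·wrap + 2·C·cosβ = 25·5.3489 + 2·12.6095 = 158.9414

L=158.941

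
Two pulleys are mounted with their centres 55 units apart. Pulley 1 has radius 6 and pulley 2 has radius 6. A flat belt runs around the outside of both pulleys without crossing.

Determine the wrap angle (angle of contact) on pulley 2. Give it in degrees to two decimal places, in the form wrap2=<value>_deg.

open belt: β = asin((r2−r1)/C) = asin(0/55) = 0.0000°
wrap1 = π − 2β = 180.0000°
wrap2 = π + 2β = 180.0000°

wrap2=180.00_deg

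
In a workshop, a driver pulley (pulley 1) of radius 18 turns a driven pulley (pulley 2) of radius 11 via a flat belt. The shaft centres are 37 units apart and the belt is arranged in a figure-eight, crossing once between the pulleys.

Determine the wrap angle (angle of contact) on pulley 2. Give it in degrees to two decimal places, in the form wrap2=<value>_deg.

crossed belt: β = asin((r1+r2)/C) = asin(29/37) = 51.6083°
wrap1 = wrap2 = π + 2β = 283.2167°

wrap2=283.22_deg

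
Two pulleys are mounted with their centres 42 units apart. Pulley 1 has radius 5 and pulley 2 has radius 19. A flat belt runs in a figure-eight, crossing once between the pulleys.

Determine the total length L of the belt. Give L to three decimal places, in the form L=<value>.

L=173.529

crossed belt: β = asin((r1+r2)/C) = asin(24/42) = 34.8499°
wrap1 = wrap2 = π + 2β = 249.6998°
tangent length = C·cosβ = 34.4674
L = (r1+r2)·wrap + 2·C·cosβ = 24·4.3581 + 2·34.4674 = 173.5288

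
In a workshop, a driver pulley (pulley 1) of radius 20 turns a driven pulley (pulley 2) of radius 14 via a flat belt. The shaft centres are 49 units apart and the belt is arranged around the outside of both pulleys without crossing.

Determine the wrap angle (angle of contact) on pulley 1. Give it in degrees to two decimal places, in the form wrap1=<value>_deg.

wrap1=194.07_deg

open belt: β = asin((r2−r1)/C) = asin(-6/49) = -7.0335°
wrap1 = π − 2β = 194.0669°
wrap2 = π + 2β = 165.9331°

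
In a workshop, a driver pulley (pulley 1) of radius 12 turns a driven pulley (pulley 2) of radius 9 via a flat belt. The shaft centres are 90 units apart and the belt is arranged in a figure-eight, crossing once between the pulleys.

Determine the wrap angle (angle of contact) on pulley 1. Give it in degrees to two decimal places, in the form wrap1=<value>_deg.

wrap1=206.99_deg

crossed belt: β = asin((r1+r2)/C) = asin(21/90) = 13.4934°
wrap1 = wrap2 = π + 2β = 206.9868°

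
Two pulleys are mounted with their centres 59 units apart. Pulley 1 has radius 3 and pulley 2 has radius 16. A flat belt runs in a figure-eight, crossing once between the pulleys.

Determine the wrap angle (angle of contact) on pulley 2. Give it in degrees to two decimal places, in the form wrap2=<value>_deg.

wrap2=217.57_deg

crossed belt: β = asin((r1+r2)/C) = asin(19/59) = 18.7860°
wrap1 = wrap2 = π + 2β = 217.5719°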